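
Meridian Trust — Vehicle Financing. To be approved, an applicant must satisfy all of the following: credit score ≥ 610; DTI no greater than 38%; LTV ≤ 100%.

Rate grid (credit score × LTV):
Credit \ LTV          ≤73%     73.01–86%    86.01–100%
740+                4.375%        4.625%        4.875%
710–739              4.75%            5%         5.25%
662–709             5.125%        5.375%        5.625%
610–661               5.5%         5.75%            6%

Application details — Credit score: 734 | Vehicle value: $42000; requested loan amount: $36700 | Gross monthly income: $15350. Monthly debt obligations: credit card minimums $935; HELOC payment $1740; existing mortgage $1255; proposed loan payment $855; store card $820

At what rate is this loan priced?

Credit score 734 ≥ 610; Total monthly debts = (935 + 1,740 + 1,255 + 855 + 820) = 5,605. DTI: 5,605 ÷ 15,350 = 36.5%, within the 38% cap
LTV = 36,700/42,000 = 87.4% ≤ 100%
Score 734 is in the 710–739 band; LTV 87.4% is in the 86.01–100% band → 5.25%.

5.25%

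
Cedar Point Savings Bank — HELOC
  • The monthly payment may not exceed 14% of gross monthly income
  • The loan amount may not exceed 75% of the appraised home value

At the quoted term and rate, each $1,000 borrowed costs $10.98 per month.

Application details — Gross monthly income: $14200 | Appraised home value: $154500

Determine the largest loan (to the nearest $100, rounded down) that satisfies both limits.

Payment cap: 14% × $14,200 = $1,988/month.
At $10.98 per $1,000, that supports 1,988/10.98 × 1,000 ≈ $181,056 → $181,000.
LTV cap: 75% × $154,500 = $115,875 → $115,800.
Binding constraint: loan-to-value.

$115,800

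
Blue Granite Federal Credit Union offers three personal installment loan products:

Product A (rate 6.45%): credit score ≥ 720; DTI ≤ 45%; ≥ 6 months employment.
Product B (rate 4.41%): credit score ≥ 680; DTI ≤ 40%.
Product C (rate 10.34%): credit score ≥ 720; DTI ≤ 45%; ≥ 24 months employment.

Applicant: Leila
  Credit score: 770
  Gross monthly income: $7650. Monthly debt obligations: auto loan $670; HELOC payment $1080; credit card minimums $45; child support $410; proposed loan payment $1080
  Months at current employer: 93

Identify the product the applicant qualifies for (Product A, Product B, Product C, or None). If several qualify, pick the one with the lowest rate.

Total debts = (670 + 1,080 + 45 + 410 + 1,080) = 3,285; DTI = 3,285/7,650 = 42.9%.
Product A: score 770 ≥ 720; DTI 42.9% ≤ 45%; employment 93 ≥ 6 mo → qualifies.
Product B: score 770 ≥ 680; DTI 42.9% > 40% → does not qualify.
Product C: score 770 ≥ 720; DTI 42.9% ≤ 45%; employment 93 ≥ 24 mo → qualifies.
Qualifying: Product A, Product C. Lowest rate is 6.45% → Product A.

Product A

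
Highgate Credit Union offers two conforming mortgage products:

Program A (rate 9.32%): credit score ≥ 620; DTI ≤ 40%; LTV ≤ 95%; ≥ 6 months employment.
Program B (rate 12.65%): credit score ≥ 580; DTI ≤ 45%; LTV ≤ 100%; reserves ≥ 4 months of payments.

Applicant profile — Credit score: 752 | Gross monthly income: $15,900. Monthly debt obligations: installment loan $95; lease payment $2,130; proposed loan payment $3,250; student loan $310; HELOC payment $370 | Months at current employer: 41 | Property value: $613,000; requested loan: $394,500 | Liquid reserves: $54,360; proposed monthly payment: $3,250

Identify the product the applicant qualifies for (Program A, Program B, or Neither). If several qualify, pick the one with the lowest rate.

Total debts = (95 + 2,130 + 3,250 + 310 + 370) = 6,155; DTI = 6,155/15,900 = 38.7%.
LTV = 394,500/613,000 = 64.4%.
Reserves = 54,360/3,250 = 16.7 months.
Program A: score 752 ≥ 620; DTI 38.7% ≤ 40%; LTV 64.4% ≤ 95%; employment 41 ≥ 6 mo → qualifies.
Program B: score 752 ≥ 580; DTI 38.7% ≤ 45%; LTV 64.4% ≤ 100%; reserves 16.7 ≥ 4 mo → qualifies.
Qualifying: Program A, Program B. Lowest rate is 9.32% → Program A.

Program A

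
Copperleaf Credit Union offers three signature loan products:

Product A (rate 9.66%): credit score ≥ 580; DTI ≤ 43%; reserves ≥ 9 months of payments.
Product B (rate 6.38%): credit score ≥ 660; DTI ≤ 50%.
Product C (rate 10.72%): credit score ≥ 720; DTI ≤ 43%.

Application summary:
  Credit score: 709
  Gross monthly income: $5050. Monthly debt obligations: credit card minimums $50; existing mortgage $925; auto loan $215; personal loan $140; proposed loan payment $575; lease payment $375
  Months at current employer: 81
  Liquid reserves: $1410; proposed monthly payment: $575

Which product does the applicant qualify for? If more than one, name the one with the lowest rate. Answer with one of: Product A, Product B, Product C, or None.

Total debts = (50 + 925 + 215 + 140 + 575 + 375) = 2,280; DTI = 2,280/5,050 = 45.1%.
Reserves = 1,410/575 = 2.5 months.
Product A: score 709 ≥ 580; DTI 45.1% > 43%; reserves 2.5 < 9 mo → does not qualify.
Product B: score 709 ≥ 660; DTI 45.1% ≤ 50% → qualifies.
Product C: score 709 < 720; DTI 45.1% > 43% → does not qualify.

Product B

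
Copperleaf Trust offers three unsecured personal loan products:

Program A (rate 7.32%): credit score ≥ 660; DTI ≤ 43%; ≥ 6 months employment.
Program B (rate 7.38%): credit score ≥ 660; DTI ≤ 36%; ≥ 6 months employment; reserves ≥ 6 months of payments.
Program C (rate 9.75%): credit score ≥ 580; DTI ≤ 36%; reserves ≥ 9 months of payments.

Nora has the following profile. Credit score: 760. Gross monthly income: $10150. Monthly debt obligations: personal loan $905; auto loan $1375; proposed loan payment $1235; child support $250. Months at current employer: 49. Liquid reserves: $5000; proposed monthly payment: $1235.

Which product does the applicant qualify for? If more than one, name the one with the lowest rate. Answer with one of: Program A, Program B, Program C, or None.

Total debts = (905 + 1,375 + 1,235 + 250) = 3,765; DTI = 3,765/10,150 = 37.1%.
Reserves = 5,000/1,235 = 4.0 months.
Program A: score 760 ≥ 660; DTI 37.1% ≤ 43%; employment 49 ≥ 6 mo → qualifies.
Program B: score 760 ≥ 660; DTI 37.1% > 36%; employment 49 ≥ 6 mo; reserves 4.0 < 6 mo → does not qualify.
Program C: score 760 ≥ 580; DTI 37.1% > 36%; reserves 4.0 < 9 mo → does not qualify.

Program A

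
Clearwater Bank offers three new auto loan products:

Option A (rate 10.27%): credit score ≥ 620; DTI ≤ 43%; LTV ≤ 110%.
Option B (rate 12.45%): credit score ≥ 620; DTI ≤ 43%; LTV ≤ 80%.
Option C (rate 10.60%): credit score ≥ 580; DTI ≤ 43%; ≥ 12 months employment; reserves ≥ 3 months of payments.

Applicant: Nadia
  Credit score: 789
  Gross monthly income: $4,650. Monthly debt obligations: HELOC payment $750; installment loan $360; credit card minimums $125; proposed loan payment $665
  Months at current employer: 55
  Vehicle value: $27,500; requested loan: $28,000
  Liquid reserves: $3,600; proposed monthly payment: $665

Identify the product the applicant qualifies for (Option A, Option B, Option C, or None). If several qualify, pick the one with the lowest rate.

Option A

Total debts = (750 + 360 + 125 + 665) = 1,900; DTI = 1,900/4,650 = 40.9%.
LTV = 28,000/27,500 = 101.8%.
Reserves = 3,600/665 = 5.4 months.
Option A: score 789 ≥ 620; DTI 40.9% ≤ 43%; LTV 101.8% ≤ 110% → qualifies.
Option B: score 789 ≥ 620; DTI 40.9% ≤ 43%; LTV 101.8% > 80% → does not qualify.
Option C: score 789 ≥ 580; DTI 40.9% ≤ 43%; employment 55 ≥ 12 mo; reserves 5.4 ≥ 3 mo → qualifies.
Qualifying: Option A, Option C. Lowest rate is 10.27% → Option A.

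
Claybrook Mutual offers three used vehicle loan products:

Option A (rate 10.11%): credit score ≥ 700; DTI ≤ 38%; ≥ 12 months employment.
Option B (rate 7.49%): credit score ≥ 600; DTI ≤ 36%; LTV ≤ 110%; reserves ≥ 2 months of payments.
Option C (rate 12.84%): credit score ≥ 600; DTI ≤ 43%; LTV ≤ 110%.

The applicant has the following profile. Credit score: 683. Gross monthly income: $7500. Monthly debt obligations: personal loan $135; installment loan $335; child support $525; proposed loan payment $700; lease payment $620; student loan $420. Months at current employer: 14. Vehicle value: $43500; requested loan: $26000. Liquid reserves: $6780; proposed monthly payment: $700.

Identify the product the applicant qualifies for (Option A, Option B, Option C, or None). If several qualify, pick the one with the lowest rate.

Option C

Total debts = (135 + 335 + 525 + 700 + 620 + 420) = 2,735; DTI = 2,735/7,500 = 36.5%.
LTV = 26,000/43,500 = 59.8%.
Reserves = 6,780/700 = 9.7 months.
Option A: score 683 < 700; DTI 36.5% ≤ 38%; employment 14 ≥ 12 mo → does not qualify.
Option B: score 683 ≥ 600; DTI 36.5% > 36%; LTV 59.8% ≤ 110%; reserves 9.7 ≥ 2 mo → does not qualify.
Option C: score 683 ≥ 600; DTI 36.5% ≤ 43%; LTV 59.8% ≤ 110% → qualifies.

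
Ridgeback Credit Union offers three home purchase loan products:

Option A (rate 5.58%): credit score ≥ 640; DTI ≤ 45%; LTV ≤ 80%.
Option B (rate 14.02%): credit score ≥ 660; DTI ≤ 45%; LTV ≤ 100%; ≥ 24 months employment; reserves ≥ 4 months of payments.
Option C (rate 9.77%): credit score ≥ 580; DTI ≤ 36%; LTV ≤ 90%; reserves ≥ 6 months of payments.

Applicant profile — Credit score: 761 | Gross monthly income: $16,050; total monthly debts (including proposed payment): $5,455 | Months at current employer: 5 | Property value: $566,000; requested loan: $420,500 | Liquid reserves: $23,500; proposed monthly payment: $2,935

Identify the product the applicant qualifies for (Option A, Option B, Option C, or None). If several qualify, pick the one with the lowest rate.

Option A

DTI = 5,455/16,050 = 34%.
LTV = 420,500/566,000 = 74.3%.
Reserves = 23,500/2,935 = 8.0 months.
Option A: score 761 ≥ 640; DTI 34% ≤ 45%; LTV 74.3% ≤ 80% → qualifies.
Option B: score 761 ≥ 660; DTI 34% ≤ 45%; LTV 74.3% ≤ 100%; employment 5 < 24 mo; reserves 8.0 ≥ 4 mo → does not qualify.
Option C: score 761 ≥ 580; DTI 34% ≤ 36%; LTV 74.3% ≤ 90%; reserves 8.0 ≥ 6 mo → qualifies.
Qualifying: Option A, Option C. Lowest rate is 5.58% → Option A.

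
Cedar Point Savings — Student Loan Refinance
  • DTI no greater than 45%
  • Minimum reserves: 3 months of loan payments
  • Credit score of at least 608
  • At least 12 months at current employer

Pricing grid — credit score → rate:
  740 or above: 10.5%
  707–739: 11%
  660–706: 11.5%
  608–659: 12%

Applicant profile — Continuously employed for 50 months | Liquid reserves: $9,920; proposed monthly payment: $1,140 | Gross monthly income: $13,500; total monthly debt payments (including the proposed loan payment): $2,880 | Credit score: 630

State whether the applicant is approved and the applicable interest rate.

Approved at 12%

Credit score 630 ≥ 608 (meets minimum)
Employment 50 ≥ 12 months
DTI = 2,880/13,500 = 21.3% ≤ 45%
Liquid reserves cover 9,920/1,140 = 8.7 months — ≥ 3 required
All requirements met. Score 630 falls in the 608–659 tier → 12%.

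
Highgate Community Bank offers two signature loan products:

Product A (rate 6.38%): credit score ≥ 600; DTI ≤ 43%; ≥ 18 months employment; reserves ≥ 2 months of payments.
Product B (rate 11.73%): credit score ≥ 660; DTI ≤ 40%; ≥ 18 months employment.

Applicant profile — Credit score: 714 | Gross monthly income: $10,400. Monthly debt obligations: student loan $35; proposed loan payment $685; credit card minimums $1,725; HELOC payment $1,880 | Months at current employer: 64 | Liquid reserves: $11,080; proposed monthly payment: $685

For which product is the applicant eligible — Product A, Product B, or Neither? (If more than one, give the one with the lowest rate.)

Total debts = (35 + 685 + 1,725 + 1,880) = 4,325; DTI = 4,325/10,400 = 41.6%.
Reserves = 11,080/685 = 16.2 months.
Product A: score 714 ≥ 600; DTI 41.6% ≤ 43%; employment 64 ≥ 18 mo; reserves 16.2 ≥ 2 mo → qualifies.
Product B: score 714 ≥ 660; DTI 41.6% > 40%; employment 64 ≥ 18 mo → does not qualify.

Product A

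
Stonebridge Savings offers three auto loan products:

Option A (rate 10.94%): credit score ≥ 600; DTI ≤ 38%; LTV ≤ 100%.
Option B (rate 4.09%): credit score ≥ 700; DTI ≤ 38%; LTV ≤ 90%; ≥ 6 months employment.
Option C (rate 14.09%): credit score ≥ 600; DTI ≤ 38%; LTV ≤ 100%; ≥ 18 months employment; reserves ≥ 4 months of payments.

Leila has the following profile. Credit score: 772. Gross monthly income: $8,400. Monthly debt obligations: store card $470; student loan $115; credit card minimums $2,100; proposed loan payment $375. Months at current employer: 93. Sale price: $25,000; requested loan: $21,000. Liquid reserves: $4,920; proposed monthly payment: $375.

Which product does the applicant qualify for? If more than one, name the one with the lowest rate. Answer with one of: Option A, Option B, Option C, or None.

Option B

Total debts = (470 + 115 + 2,100 + 375) = 3,060; DTI = 3,060/8,400 = 36.4%.
LTV = 21,000/25,000 = 84%.
Reserves = 4,920/375 = 13.1 months.
Option A: score 772 ≥ 600; DTI 36.4% ≤ 38%; LTV 84% ≤ 100% → qualifies.
Option B: score 772 ≥ 700; DTI 36.4% ≤ 38%; LTV 84% ≤ 90%; employment 93 ≥ 6 mo → qualifies.
Option C: score 772 ≥ 600; DTI 36.4% ≤ 38%; LTV 84% ≤ 100%; employment 93 ≥ 18 mo; reserves 13.1 ≥ 4 mo → qualifies.
Qualifying: Option A, Option B, Option C. Lowest rate is 4.09% → Option B.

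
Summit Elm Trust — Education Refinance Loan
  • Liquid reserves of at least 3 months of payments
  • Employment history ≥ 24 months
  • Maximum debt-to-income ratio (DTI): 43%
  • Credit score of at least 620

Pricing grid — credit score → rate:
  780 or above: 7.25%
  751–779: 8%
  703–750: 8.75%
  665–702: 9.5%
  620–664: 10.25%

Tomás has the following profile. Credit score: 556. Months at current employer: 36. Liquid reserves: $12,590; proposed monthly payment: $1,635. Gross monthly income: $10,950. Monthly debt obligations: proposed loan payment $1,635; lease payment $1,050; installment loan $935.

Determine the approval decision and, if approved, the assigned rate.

Denied

Credit score 556 < 620 (below minimum)
Total monthly debts = (1,635 + 1,050 + 935) = 3,620. DTI: 3,620 ÷ 10,950 = 33.1%, within the 43% cap
Employment 36 ≥ 24 months
Liquid reserves cover 12,590/1,635 = 7.7 months — ≥ 3 required
Not all requirements met → denied.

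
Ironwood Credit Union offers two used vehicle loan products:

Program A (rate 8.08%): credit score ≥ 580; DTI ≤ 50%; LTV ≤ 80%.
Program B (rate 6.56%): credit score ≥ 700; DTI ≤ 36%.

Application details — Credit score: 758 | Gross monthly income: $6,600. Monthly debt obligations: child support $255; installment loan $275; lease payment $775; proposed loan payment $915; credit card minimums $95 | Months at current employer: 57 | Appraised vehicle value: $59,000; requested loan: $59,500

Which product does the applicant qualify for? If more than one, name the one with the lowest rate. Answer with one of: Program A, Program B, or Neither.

Program B

Total debts = (255 + 275 + 775 + 915 + 95) = 2,315; DTI = 2,315/6,600 = 35.1%.
LTV = 59,500/59,000 = 100.8%.
Program A: score 758 ≥ 580; DTI 35.1% ≤ 50%; LTV 100.8% > 80% → does not qualify.
Program B: score 758 ≥ 700; DTI 35.1% ≤ 36% → qualifies.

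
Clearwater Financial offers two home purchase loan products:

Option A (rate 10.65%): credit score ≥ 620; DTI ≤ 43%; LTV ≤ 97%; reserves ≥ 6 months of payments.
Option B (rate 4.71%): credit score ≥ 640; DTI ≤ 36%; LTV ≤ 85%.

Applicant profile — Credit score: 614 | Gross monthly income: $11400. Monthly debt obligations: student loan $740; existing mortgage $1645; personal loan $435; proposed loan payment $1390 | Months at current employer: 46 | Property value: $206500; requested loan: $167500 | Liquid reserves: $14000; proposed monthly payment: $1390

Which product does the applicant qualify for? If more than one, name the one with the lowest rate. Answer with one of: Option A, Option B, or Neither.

Total debts = (740 + 1,645 + 435 + 1,390) = 4,210; DTI = 4,210/11,400 = 36.9%.
LTV = 167,500/206,500 = 81.1%.
Reserves = 14,000/1,390 = 10.1 months.
Option A: score 614 < 620; DTI 36.9% ≤ 43%; LTV 81.1% ≤ 97%; reserves 10.1 ≥ 6 mo → does not qualify.
Option B: score 614 < 640; DTI 36.9% > 36%; LTV 81.1% ≤ 85% → does not qualify.

Neither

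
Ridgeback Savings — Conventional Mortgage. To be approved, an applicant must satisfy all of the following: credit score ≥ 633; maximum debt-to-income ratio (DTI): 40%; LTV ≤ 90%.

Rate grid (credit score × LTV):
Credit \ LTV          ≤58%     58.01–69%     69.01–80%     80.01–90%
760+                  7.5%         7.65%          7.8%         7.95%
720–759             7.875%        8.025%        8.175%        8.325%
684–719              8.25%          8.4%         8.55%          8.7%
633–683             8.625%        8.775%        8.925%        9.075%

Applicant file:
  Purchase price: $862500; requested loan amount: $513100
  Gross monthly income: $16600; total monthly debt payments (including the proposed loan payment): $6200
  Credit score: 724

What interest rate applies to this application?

Credit score 724 ≥ 633; DTI: 6,200 ÷ 16,600 = 37.3%, within the 40% cap
LTV = 513,100/862,500 = 59.5% ≤ 90%
Credit 724 → row 720–759; LTV 59.5% → column 58.01–69%. Grid cell → 8.025%.

8.025%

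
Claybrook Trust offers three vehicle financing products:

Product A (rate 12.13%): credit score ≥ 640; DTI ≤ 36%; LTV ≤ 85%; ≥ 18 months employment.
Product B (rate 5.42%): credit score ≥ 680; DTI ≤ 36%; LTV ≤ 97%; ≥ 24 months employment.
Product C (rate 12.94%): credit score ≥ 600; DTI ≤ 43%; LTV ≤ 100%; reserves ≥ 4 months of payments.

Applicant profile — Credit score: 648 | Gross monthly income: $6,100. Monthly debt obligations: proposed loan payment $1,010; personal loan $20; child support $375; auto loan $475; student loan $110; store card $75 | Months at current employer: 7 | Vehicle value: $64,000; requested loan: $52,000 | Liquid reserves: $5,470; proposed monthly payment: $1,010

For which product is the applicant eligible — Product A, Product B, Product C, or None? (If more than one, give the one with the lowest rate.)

Total debts = (1,010 + 20 + 375 + 475 + 110 + 75) = 2,065; DTI = 2,065/6,100 = 33.9%.
LTV = 52,000/64,000 = 81.2%.
Reserves = 5,470/1,010 = 5.4 months.
Product A: score 648 ≥ 640; DTI 33.9% ≤ 36%; LTV 81.2% ≤ 85%; employment 7 < 18 mo → does not qualify.
Product B: score 648 < 680; DTI 33.9% ≤ 36%; LTV 81.2% ≤ 97%; employment 7 < 24 mo → does not qualify.
Product C: score 648 ≥ 600; DTI 33.9% ≤ 43%; LTV 81.2% ≤ 100%; reserves 5.4 ≥ 4 mo → qualifies.

Product C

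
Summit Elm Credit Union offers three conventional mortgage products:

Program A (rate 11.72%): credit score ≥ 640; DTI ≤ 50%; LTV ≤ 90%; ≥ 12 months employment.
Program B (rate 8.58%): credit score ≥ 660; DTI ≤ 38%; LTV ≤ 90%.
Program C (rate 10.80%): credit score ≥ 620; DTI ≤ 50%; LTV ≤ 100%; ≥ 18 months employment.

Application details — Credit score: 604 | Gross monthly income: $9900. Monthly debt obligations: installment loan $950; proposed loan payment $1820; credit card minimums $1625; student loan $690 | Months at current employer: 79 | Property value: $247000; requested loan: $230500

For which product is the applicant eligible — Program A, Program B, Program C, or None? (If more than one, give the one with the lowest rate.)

None

Total debts = (950 + 1,820 + 1,625 + 690) = 5,085; DTI = 5,085/9,900 = 51.4%.
LTV = 230,500/247,000 = 93.3%.
Program A: score 604 < 640; DTI 51.4% > 50%; LTV 93.3% > 90%; employment 79 ≥ 12 mo → does not qualify.
Program B: score 604 < 660; DTI 51.4% > 38%; LTV 93.3% > 90% → does not qualify.
Program C: score 604 < 620; DTI 51.4% > 50%; LTV 93.3% ≤ 100%; employment 79 ≥ 18 mo → does not qualify.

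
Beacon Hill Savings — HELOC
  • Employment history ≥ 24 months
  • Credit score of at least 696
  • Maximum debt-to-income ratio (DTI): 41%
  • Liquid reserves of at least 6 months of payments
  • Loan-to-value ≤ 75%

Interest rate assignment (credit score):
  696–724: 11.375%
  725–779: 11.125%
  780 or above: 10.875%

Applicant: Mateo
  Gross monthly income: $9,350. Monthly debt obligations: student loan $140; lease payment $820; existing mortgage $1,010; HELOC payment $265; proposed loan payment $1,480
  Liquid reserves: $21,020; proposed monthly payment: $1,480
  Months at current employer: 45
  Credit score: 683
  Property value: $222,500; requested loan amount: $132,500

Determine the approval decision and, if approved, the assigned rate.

Denied

Credit score 683 < 696 (below minimum)
Liquid reserves cover 21,020/1,480 = 14.2 months — ≥ 6 required
LTV: 132,500 ÷ 222,500 = 59.6%, within 75% cap
Employment 45 ≥ 24 months
Total monthly debts = (140 + 820 + 1,010 + 265 + 1,480) = 3,715. DTI = 3,715/9,350 = 39.7% ≤ 41%
Not all requirements met → denied.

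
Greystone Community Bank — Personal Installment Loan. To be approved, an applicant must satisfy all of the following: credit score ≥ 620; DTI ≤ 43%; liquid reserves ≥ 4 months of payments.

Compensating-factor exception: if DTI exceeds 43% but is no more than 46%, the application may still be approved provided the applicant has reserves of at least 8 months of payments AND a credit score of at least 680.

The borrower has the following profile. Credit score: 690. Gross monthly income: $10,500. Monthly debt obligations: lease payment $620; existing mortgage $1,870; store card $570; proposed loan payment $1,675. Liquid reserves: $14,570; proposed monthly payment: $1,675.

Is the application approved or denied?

Credit score 690 ≥ 620 (meets base)
Total debts = (620 + 1,870 + 570 + 1,675) = 4,735. DTI = 4,735/10,500 = 45.1% > 43% — standard DTI limit exceeded.
Liquid reserves cover 14,570/1,675 = 8.7 months — ≥ 4 required
DTI 45.1% is within the 43%–46% exception band; checking compensating factors.
Reserves 8.7 ≥ 8 months; credit score 690 ≥ 680.
Both compensating conditions met → exception applies.

Approved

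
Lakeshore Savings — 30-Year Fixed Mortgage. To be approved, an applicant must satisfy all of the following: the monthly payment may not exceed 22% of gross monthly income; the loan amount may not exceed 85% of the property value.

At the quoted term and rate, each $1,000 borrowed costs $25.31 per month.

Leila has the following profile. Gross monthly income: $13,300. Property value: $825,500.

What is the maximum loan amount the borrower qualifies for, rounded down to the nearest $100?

Payment cap: 22% × $13,300 = $2,926/month.
At $25.31 per $1,000, that supports 2,926/25.31 × 1,000 ≈ $115,606 → $115,600.
LTV cap: 85% × $825,500 = $701,675 → $701,600.
Binding constraint: payment-to-income.

$115,600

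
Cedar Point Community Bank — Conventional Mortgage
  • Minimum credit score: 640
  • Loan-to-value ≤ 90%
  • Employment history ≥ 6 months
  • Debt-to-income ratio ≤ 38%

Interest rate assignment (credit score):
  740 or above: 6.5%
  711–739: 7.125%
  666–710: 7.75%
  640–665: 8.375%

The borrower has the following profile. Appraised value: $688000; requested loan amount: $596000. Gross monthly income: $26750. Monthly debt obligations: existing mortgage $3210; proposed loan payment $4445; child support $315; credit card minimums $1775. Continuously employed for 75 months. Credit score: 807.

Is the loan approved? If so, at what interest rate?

Approved at 6.5%

Credit score 807 ≥ 640 (meets minimum)
Loan-to-value = 596,000/688,000 = 86.6% — pass (90% max)
Employment 75 ≥ 6 months
Total monthly debts = (3,210 + 4,445 + 315 + 1,775) = 9,745. Debt-to-income = 9,745/26,750 = 36.4% — meets 38% limit
All requirements met. Score 807 falls in the 740 or above tier → 6.5%.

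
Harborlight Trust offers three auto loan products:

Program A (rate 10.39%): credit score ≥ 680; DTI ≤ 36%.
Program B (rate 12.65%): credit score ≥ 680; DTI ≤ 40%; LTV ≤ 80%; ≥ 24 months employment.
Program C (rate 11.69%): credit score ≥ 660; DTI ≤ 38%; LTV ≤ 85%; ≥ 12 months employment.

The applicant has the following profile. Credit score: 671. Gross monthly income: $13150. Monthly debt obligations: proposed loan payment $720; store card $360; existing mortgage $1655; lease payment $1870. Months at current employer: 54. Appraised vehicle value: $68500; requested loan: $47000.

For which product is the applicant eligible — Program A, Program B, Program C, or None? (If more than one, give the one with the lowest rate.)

Program C

Total debts = (720 + 360 + 1,655 + 1,870) = 4,605; DTI = 4,605/13,150 = 35%.
LTV = 47,000/68,500 = 68.6%.
Program A: score 671 < 680; DTI 35% ≤ 36% → does not qualify.
Program B: score 671 < 680; DTI 35% ≤ 40%; LTV 68.6% ≤ 80%; employment 54 ≥ 24 mo → does not qualify.
Program C: score 671 ≥ 660; DTI 35% ≤ 38%; LTV 68.6% ≤ 85%; employment 54 ≥ 12 mo → qualifies.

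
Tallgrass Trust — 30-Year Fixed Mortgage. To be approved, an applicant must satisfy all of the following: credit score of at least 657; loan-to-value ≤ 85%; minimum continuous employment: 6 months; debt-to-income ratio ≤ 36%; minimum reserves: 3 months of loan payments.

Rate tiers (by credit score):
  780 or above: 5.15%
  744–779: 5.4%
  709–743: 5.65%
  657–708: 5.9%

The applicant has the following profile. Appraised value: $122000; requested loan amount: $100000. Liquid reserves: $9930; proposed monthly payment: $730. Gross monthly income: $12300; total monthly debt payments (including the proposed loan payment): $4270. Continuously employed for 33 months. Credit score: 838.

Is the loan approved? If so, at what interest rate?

Credit score 838 ≥ 657 (meets minimum)
DTI = 4,270/12,300 = 34.7% ≤ 36%
Loan-to-value = 100,000/122,000 = 82% — pass (85% max)
Employment 33 ≥ 6 months
Liquid reserves cover 9,930/730 = 13.6 months — ≥ 3 required
All requirements met. Score 838 falls in the 780 or above tier → 5.15%.

Approved at 5.15%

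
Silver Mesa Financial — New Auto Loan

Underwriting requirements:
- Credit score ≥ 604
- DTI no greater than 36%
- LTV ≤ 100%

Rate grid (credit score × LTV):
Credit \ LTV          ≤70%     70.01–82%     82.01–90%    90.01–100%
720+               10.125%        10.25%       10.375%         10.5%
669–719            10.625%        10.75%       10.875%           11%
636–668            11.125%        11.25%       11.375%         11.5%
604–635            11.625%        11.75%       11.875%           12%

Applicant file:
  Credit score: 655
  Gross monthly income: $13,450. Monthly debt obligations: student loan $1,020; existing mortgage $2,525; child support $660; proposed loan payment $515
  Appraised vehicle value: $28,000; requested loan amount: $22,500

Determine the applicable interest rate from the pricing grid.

Credit score 655 ≥ 604; Total monthly debts = (1,020 + 2,525 + 660 + 515) = 4,720. DTI = 4,720/13,450 = 35.1% ≤ 36%
LTV: 22,500 ÷ 28,000 = 80.4%, within 100% cap
Score 655 is in the 636–668 band; LTV 80.4% is in the 70.01–82% band → 11.25%.

11.25%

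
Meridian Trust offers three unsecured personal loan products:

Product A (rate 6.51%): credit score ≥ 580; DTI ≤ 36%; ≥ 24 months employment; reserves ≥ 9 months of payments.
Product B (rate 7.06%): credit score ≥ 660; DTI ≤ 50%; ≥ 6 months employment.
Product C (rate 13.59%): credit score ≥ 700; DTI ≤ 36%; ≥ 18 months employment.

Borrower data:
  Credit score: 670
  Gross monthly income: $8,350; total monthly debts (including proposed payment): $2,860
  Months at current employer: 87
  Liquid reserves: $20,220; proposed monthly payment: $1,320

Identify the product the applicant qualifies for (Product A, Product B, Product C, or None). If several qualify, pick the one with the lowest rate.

Product A

DTI = 2,860/8,350 = 34.3%.
Reserves = 20,220/1,320 = 15.3 months.
Product A: score 670 ≥ 580; DTI 34.3% ≤ 36%; employment 87 ≥ 24 mo; reserves 15.3 ≥ 9 mo → qualifies.
Product B: score 670 ≥ 660; DTI 34.3% ≤ 50%; employment 87 ≥ 6 mo → qualifies.
Product C: score 670 < 700; DTI 34.3% ≤ 36%; employment 87 ≥ 18 mo → does not qualify.
Qualifying: Product A, Product B. Lowest rate is 6.51% → Product A.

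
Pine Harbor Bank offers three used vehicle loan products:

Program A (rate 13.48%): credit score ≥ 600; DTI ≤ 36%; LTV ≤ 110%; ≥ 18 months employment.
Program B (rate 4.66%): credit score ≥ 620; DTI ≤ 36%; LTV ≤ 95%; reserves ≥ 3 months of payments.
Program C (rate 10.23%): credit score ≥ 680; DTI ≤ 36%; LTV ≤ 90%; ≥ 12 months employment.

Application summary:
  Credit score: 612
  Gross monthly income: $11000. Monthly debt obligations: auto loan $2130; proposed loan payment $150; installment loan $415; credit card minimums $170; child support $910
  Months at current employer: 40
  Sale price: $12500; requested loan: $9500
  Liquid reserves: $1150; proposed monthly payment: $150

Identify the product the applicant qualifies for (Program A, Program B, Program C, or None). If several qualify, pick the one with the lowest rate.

Total debts = (2,130 + 150 + 415 + 170 + 910) = 3,775; DTI = 3,775/11,000 = 34.3%.
LTV = 9,500/12,500 = 76%.
Reserves = 1,150/150 = 7.7 months.
Program A: score 612 ≥ 600; DTI 34.3% ≤ 36%; LTV 76% ≤ 110%; employment 40 ≥ 18 mo → qualifies.
Program B: score 612 < 620; DTI 34.3% ≤ 36%; LTV 76% ≤ 95%; reserves 7.7 ≥ 3 mo → does not qualify.
Program C: score 612 < 680; DTI 34.3% ≤ 36%; LTV 76% ≤ 90%; employment 40 ≥ 12 mo → does not qualify.

Program A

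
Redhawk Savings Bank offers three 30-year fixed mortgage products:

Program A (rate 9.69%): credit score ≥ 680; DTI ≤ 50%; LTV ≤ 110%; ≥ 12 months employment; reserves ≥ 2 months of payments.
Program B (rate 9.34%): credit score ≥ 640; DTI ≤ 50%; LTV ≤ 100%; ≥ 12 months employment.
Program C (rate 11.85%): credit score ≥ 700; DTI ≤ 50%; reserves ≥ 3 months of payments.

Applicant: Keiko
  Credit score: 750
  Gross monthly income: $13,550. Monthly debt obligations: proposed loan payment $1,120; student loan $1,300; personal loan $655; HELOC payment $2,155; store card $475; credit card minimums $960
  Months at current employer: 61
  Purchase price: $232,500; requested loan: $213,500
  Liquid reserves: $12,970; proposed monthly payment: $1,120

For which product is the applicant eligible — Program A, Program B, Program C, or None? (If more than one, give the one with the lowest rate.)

Total debts = (1,120 + 1,300 + 655 + 2,155 + 475 + 960) = 6,665; DTI = 6,665/13,550 = 49.2%.
LTV = 213,500/232,500 = 91.8%.
Reserves = 12,970/1,120 = 11.6 months.
Program A: score 750 ≥ 680; DTI 49.2% ≤ 50%; LTV 91.8% ≤ 110%; employment 61 ≥ 12 mo; reserves 11.6 ≥ 2 mo → qualifies.
Program B: score 750 ≥ 640; DTI 49.2% ≤ 50%; LTV 91.8% ≤ 100%; employment 61 ≥ 12 mo → qualifies.
Program C: score 750 ≥ 700; DTI 49.2% ≤ 50%; reserves 11.6 ≥ 3 mo → qualifies.
Qualifying: Program A, Program B, Program C. Lowest rate is 9.34% → Program B.

Program B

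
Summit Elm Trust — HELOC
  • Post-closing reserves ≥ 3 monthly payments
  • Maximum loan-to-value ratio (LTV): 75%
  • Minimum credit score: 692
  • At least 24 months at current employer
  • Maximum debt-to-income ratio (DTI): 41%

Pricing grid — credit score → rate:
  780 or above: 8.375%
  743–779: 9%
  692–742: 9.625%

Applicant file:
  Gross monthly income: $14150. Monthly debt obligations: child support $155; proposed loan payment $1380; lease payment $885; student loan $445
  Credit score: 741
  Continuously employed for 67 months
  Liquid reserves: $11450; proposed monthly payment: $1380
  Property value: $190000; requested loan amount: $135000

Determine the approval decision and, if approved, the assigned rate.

Credit score 741 ≥ 692 (meets minimum)
Employment 67 ≥ 24 months
LTV: 135,000 ÷ 190,000 = 71.1%, within 75% cap
Total monthly debts = (155 + 1,380 + 885 + 445) = 2,865. DTI = 2,865/14,150 = 20.2% ≤ 41%
Reserves: 11,450 ÷ 1,380 = 8.3 months (meets 3-month minimum)
All requirements met. Score 741 falls in the 692–742 tier → 9.625%.

Approved at 9.625%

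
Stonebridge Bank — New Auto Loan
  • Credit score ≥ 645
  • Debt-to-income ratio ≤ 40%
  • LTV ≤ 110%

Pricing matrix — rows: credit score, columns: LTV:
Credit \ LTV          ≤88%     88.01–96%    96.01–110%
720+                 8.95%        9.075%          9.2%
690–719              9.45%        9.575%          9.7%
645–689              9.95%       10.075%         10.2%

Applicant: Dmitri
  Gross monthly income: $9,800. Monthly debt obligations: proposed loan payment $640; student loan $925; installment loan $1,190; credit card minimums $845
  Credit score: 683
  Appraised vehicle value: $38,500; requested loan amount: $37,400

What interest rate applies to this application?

Credit score 683 ≥ 645; Total monthly debts = (640 + 925 + 1,190 + 845) = 3,600. Debt-to-income = 3,600/9,800 = 36.7% — meets 40% limit
LTV = 37,400/38,500 = 97.1% ≤ 110%
Score 683 is in the 645–689 band; LTV 97.1% is in the 96.01–110% band → 10.2%.

10.2%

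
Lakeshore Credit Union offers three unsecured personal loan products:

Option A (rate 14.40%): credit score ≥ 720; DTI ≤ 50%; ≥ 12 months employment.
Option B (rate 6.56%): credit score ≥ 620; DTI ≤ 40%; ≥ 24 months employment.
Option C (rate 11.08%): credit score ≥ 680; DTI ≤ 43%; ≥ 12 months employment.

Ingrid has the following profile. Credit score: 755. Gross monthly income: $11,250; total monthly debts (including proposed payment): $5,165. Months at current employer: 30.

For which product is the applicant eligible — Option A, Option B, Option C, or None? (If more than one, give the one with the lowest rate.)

DTI = 5,165/11,250 = 45.9%.
Option A: score 755 ≥ 720; DTI 45.9% ≤ 50%; employment 30 ≥ 12 mo → qualifies.
Option B: score 755 ≥ 620; DTI 45.9% > 40%; employment 30 ≥ 24 mo → does not qualify.
Option C: score 755 ≥ 680; DTI 45.9% > 43%; employment 30 ≥ 12 mo → does not qualify.

Option A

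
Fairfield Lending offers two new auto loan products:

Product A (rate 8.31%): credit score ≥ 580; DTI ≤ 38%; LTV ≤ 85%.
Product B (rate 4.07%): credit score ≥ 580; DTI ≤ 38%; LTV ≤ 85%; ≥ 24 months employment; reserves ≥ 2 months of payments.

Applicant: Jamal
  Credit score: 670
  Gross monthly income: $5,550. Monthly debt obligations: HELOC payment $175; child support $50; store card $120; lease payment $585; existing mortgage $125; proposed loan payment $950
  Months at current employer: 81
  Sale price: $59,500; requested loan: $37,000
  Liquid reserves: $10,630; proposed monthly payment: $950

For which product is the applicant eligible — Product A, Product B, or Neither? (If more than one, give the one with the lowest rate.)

Product B

Total debts = (175 + 50 + 120 + 585 + 125 + 950) = 2,005; DTI = 2,005/5,550 = 36.1%.
LTV = 37,000/59,500 = 62.2%.
Reserves = 10,630/950 = 11.2 months.
Product A: score 670 ≥ 580; DTI 36.1% ≤ 38%; LTV 62.2% ≤ 85% → qualifies.
Product B: score 670 ≥ 580; DTI 36.1% ≤ 38%; LTV 62.2% ≤ 85%; employment 81 ≥ 24 mo; reserves 11.2 ≥ 2 mo → qualifies.
Qualifying: Product A, Product B. Lowest rate is 4.07% → Product B.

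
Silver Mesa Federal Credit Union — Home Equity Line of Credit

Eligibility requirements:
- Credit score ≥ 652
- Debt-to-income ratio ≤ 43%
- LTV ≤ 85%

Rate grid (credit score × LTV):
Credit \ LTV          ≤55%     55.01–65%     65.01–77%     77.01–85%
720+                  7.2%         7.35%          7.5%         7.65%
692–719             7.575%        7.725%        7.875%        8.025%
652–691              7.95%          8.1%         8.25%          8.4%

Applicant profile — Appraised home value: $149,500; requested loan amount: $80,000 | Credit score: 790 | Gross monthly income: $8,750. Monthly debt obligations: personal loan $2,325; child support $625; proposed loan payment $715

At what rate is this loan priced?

7.2%

Credit score 790 ≥ 652; Total monthly debts = (2,325 + 625 + 715) = 3,665. DTI: 3,665 ÷ 8,750 = 41.9%, within the 43% cap
LTV: 80,000 ÷ 149,500 = 53.5%, within 85% cap
Row: 790 falls in 720+. Column: 53.5% falls in ≤55%. Rate = 7.2%.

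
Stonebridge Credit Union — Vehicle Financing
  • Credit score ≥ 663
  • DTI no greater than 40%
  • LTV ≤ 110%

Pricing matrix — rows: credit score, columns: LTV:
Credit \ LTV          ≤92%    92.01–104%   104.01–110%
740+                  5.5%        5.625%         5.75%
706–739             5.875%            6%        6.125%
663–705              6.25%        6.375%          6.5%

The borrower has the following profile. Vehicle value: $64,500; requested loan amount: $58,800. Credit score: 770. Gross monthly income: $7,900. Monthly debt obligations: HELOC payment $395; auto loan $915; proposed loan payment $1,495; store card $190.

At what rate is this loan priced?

Credit score 770 ≥ 663; Total monthly debts = (395 + 915 + 1,495 + 190) = 2,995. DTI: 2,995 ÷ 7,900 = 37.9%, within the 40% cap
LTV: 58,800 ÷ 64,500 = 91.2%, within 110% cap
Row: 770 falls in 740+. Column: 91.2% falls in ≤92%. Rate = 5.5%.

5.5%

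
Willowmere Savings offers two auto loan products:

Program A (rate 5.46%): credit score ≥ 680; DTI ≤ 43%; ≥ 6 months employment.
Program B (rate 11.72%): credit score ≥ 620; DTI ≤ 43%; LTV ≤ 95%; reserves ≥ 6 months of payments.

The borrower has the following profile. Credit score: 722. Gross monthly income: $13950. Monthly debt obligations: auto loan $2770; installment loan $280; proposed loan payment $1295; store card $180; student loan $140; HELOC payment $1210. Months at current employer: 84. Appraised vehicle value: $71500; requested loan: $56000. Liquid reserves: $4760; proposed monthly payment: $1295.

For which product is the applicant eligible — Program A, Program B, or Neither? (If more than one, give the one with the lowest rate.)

Program A

Total debts = (2,770 + 280 + 1,295 + 180 + 140 + 1,210) = 5,875; DTI = 5,875/13,950 = 42.1%.
LTV = 56,000/71,500 = 78.3%.
Reserves = 4,760/1,295 = 3.7 months.
Program A: score 722 ≥ 680; DTI 42.1% ≤ 43%; employment 84 ≥ 6 mo → qualifies.
Program B: score 722 ≥ 620; DTI 42.1% ≤ 43%; LTV 78.3% ≤ 95%; reserves 3.7 < 6 mo → does not qualify.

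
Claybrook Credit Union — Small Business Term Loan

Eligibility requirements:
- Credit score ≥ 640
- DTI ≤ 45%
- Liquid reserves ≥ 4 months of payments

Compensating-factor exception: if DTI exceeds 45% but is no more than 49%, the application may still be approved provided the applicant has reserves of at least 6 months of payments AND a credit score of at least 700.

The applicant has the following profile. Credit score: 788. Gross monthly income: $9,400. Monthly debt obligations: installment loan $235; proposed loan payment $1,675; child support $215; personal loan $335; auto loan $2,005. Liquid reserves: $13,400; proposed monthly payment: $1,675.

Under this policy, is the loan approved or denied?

Approved

Credit score 788 ≥ 640 (meets base)
Total debts = (235 + 1,675 + 215 + 335 + 2,005) = 4,465. DTI = 4,465/9,400 = 47.5% > 45% — standard DTI limit exceeded.
Liquid reserves cover 13,400/1,675 = 8.0 months — ≥ 4 required
DTI 47.5% is within the 45%–49% exception band; checking compensating factors.
Reserves 8.0 ≥ 6 months; credit score 788 ≥ 700.
Both compensating conditions met → exception applies.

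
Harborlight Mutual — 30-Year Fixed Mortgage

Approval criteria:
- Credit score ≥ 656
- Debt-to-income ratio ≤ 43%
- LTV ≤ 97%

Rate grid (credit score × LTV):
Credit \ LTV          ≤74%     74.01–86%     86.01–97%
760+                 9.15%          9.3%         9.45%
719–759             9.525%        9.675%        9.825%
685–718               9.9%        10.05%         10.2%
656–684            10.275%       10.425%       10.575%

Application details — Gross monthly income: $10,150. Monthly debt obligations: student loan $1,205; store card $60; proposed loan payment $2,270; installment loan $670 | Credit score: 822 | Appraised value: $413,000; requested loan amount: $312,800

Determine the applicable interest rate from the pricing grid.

9.3%

Credit score 822 ≥ 656; Total monthly debts = (1,205 + 60 + 2,270 + 670) = 4,205. DTI = 4,205/10,150 = 41.4% ≤ 43%
LTV = 312,800/413,000 = 75.7% ≤ 97%
Credit 822 → row 760+; LTV 75.7% → column 74.01–86%. Grid cell → 9.3%.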